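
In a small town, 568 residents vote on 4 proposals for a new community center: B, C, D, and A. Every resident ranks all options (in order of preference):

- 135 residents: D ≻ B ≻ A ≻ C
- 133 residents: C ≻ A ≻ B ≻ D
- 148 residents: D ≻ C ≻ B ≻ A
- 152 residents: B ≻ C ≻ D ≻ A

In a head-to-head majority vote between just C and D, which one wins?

Voters preferring C to D: 285; preferring D to C: 283.
C wins the head-to-head.

C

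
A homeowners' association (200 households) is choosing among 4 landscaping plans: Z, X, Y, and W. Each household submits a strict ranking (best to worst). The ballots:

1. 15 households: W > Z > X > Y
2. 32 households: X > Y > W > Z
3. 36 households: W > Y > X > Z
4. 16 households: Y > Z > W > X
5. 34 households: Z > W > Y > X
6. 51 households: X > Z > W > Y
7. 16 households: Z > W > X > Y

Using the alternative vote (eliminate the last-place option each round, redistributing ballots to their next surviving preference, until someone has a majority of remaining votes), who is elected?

Round 1: Z 50, X 83, Y 16, W 51. Eliminate Y.
Round 2: Z 66, X 83, W 51. Eliminate W.
Round 3: Z 81, X 119. X has a majority.

X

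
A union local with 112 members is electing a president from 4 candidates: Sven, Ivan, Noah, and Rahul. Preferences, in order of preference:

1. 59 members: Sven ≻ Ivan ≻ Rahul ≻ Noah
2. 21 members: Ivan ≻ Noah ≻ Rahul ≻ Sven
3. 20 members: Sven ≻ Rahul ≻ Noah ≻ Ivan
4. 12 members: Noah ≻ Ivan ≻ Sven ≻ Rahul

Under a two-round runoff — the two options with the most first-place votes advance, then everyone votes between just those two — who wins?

Round 1 first-place votes: Sven 79, Ivan 21, Noah 12, Rahul 0.
Sven and Ivan advance.
Runoff: Sven is preferred to Ivan by 79 voters; Ivan by 33.
Sven wins the runoff.

Sven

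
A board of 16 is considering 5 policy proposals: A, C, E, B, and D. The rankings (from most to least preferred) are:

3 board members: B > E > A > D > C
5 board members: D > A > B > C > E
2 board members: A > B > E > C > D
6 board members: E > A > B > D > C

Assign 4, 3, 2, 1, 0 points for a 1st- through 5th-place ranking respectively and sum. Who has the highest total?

A: 3·2 + 5·3 + 2·4 + 6·3 = 47
C: 3·0 + 5·1 + 2·1 + 6·0 = 7
E: 3·3 + 5·0 + 2·2 + 6·4 = 37
B: 3·4 + 5·2 + 2·3 + 6·2 = 40
D: 3·1 + 5·4 + 2·0 + 6·1 = 29
A has the highest Borda score (47).

A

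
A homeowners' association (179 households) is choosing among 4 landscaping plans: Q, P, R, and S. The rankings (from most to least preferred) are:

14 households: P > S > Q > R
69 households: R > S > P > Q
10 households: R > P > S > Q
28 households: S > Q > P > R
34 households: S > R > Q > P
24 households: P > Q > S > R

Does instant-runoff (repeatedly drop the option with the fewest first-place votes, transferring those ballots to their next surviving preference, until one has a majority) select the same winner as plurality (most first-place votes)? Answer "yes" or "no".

Instant-runoff — R1 Q 0, P 38, R 79, S 62 (Q out); R2 P 38, R 79, S 62 (P out); R3 R 79, S 100 (S winner). Winner: S.
Plurality — first-place votes: Q 0, P 38, R 79, S 62. Winner: R.
The two methods disagree.

no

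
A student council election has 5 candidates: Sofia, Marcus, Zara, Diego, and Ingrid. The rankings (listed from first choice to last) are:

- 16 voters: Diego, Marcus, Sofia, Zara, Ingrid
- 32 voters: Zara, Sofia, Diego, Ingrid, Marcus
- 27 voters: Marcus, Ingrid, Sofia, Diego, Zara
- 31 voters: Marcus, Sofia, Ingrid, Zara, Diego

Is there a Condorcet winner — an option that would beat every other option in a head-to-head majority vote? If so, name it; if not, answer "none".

Marcus vs Sofia: 74–32 for Marcus.
Marcus vs Zara: 74–32 for Marcus.
Marcus vs Diego: 58–48 for Marcus.
Marcus vs Ingrid: 74–32 for Marcus.
Marcus beats every other option head-to-head.

Marcus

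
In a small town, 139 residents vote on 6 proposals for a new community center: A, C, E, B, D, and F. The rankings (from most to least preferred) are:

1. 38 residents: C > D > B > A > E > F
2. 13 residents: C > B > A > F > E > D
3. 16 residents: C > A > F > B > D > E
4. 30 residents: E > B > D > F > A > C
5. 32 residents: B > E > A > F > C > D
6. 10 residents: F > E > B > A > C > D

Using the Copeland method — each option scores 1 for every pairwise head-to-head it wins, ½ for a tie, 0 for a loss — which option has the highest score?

A: beats C, D, and F; loses to E and B → score 3.
C: beats D; loses to A, E, B, and F → score 1.
E: beats A, C, D, and F; loses to B → score 4.
B: beats A, C, E, D, and F → score 5.
D: loses to A, C, E, B, and F → score 0.
F: beats C and D; loses to A, E, and B → score 2.
B has the best pairwise record.

B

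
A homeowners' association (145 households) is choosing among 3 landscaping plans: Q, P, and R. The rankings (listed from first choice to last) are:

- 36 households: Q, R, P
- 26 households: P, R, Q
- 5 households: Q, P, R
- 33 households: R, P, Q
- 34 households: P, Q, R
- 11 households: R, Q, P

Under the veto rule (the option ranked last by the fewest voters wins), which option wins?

Last-place votes: Q 59, P 47, R 39.
R is ranked last by the fewest voters, so R wins.

R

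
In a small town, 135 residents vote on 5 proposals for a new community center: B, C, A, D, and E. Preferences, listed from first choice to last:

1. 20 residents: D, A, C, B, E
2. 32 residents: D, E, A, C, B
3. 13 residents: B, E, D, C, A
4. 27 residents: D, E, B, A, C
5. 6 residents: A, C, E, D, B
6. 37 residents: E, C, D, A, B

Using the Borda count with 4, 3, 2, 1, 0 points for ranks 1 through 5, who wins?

B: 20·1 + 32·0 + 13·4 + 27·2 + 6·0 + 37·0 = 126
C: 20·2 + 32·1 + 13·1 + 27·0 + 6·3 + 37·3 = 214
A: 20·3 + 32·2 + 13·0 + 27·1 + 6·4 + 37·1 = 212
D: 20·4 + 32·4 + 13·2 + 27·4 + 6·1 + 37·2 = 422
E: 20·0 + 32·3 + 13·3 + 27·3 + 6·2 + 37·4 = 376
D has the highest Borda score (422).

D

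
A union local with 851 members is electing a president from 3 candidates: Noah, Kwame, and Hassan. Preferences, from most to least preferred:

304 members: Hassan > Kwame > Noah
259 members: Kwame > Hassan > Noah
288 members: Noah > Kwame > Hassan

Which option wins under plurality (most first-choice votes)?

Hassan

First-place votes: Noah 288, Kwame 259, Hassan 304.
Hassan has the most first-place votes.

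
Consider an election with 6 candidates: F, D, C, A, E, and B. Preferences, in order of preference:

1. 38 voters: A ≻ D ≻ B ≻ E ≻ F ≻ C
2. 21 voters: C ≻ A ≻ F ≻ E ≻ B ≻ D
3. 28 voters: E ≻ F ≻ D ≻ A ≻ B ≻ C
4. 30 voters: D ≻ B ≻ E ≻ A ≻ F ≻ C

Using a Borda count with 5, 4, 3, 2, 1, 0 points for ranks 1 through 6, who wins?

F: 38·1 + 21·3 + 28·4 + 30·1 = 243
D: 38·4 + 21·0 + 28·3 + 30·5 = 386
C: 38·0 + 21·5 + 28·0 + 30·0 = 105
A: 38·5 + 21·4 + 28·2 + 30·2 = 390
E: 38·2 + 21·2 + 28·5 + 30·3 = 348
B: 38·3 + 21·1 + 28·1 + 30·4 = 283
A has the highest Borda score (390).

A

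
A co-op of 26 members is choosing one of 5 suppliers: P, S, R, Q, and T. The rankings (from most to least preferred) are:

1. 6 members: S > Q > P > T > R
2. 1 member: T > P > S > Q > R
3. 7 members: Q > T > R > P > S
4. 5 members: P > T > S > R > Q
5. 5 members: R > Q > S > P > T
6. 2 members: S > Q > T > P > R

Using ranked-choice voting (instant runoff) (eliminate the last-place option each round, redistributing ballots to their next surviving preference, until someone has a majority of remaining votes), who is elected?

Round 1: P 5, S 8, R 5, Q 7, T 1. Eliminate T.
Round 2: P 6, S 8, R 5, Q 7. Eliminate R.
Round 3: P 6, S 8, Q 12. Eliminate P.
Round 4: S 14, Q 12. S has a majority.

S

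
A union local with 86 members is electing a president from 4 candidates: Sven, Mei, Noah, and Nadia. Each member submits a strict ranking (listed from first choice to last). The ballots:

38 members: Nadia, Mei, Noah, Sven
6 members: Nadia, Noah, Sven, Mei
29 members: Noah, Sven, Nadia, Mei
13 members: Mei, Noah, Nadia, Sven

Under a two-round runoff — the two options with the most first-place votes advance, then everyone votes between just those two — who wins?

Nadia

Round 1 first-place votes: Sven 0, Mei 13, Noah 29, Nadia 44.
Nadia and Noah advance.
Runoff: Nadia is preferred to Noah by 44 voters; Noah by 42.
Nadia wins the runoff.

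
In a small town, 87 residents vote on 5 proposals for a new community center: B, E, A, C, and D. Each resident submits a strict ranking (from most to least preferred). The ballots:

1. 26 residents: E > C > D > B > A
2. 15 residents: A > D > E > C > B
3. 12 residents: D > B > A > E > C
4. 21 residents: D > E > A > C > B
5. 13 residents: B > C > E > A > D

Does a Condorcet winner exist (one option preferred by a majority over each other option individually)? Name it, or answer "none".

D vs B: 74–13 for D.
D vs E: 48–39 for D.
D vs A: 59–28 for D.
D vs C: 48–39 for D.
D beats every other option head-to-head.

D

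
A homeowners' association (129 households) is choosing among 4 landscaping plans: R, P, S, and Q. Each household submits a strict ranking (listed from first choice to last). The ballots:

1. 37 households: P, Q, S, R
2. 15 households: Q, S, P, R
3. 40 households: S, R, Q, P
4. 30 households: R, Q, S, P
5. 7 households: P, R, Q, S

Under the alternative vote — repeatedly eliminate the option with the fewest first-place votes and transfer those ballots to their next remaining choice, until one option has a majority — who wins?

Round 1: R 30, P 44, S 40, Q 15. Eliminate Q.
Round 2: R 30, P 44, S 55. Eliminate R.
Round 3: P 44, S 85. S has a majority.

S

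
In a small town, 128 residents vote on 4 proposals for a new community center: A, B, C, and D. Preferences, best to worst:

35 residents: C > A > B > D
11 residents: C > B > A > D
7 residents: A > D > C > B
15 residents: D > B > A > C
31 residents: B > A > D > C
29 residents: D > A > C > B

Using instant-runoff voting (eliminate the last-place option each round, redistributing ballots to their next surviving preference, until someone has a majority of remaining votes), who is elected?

Round 1: A 7, B 31, C 46, D 44. Eliminate A.
Round 2: B 31, C 46, D 51. Eliminate B.
Round 3: C 46, D 82. D has a majority.

D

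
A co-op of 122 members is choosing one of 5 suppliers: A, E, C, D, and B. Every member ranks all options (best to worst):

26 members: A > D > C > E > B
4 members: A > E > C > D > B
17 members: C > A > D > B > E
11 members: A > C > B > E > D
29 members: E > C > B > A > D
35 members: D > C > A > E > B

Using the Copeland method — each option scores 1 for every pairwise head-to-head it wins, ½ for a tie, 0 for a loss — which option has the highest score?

C

A: beats E, D, and B; loses to C → score 3.
E: beats B; loses to A, C, and D → score 1.
C: beats A, E, and B; ties D → score 3.5.
D: beats E and B; ties C; loses to A → score 2.5.
B: loses to A, E, C, and D → score 0.
C has the best pairwise record.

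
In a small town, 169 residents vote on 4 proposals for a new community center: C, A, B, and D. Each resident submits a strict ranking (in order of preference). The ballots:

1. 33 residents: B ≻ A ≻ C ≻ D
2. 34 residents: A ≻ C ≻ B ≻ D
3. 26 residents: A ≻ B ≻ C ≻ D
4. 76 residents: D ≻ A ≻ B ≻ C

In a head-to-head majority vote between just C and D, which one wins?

C

Voters preferring C to D: 93; preferring D to C: 76.
C wins the head-to-head.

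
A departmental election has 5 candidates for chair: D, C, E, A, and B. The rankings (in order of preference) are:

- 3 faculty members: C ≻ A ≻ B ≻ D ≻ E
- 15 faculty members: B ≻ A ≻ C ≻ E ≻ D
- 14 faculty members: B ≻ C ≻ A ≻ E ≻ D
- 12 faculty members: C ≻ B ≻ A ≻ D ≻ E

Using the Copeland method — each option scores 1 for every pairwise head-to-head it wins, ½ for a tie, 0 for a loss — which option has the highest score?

D: loses to C, E, A, and B → score 0.
C: beats D, E, and A; loses to B → score 3.
E: beats D; loses to C, A, and B → score 1.
A: beats D and E; loses to C and B → score 2.
B: beats D, C, E, and A → score 4.
B has the best pairwise record.

B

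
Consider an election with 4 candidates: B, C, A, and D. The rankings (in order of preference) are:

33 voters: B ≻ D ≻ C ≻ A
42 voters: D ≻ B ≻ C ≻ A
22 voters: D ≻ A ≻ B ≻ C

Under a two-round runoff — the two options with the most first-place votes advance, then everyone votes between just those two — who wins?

Round 1 first-place votes: B 33, C 0, A 0, D 64.
D and B advance.
Runoff: D is preferred to B by 64 voters; B by 33.
D wins the runoff.

D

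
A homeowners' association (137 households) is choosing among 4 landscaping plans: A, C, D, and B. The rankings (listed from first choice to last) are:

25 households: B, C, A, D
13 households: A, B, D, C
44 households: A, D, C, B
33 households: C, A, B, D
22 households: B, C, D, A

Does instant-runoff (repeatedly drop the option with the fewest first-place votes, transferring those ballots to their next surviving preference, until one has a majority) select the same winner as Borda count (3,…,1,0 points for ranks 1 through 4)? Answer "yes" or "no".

Instant-runoff — R1 A 57, C 33, D 0, B 47 (D out); R2 A 57, C 33, B 47 (C out); R3 A 90, B 47 (A winner). Winner: A.
Borda — scores: A 262, C 237, D 123, B 200. Winner: A.
The two methods agree.

yes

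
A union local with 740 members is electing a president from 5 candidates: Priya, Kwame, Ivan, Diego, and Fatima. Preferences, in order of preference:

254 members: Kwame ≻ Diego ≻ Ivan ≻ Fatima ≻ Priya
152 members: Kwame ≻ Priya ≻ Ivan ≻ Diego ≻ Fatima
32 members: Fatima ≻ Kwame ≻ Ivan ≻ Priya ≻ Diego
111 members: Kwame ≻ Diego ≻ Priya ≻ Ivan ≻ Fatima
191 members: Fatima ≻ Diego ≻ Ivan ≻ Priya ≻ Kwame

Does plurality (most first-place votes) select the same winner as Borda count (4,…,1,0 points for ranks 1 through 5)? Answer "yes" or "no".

yes

Plurality — first-place votes: Priya 0, Kwame 517, Ivan 0, Diego 0, Fatima 223. Winner: Kwame.
Borda — scores: Priya 901, Kwame 2164, Ivan 1369, Diego 1820, Fatima 1146. Winner: Kwame.
The two methods agree.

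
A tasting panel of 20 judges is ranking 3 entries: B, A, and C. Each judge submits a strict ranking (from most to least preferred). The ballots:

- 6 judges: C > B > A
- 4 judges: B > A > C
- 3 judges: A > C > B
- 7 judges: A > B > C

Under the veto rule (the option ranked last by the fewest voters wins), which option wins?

Last-place votes: B 3, A 6, C 11.
B is ranked last by the fewest voters, so B wins.

B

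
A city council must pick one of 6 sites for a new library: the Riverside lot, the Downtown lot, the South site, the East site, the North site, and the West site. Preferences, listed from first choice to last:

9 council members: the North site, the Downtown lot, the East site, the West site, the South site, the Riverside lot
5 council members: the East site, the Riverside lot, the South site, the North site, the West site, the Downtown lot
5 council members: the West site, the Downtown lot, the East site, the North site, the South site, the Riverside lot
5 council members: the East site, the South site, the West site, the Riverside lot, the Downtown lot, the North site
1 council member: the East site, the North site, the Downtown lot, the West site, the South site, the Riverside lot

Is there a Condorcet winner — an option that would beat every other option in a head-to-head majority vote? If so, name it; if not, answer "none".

Checking pairwise contests:
the Downtown lot beats the Riverside lot 15–10.
the North site beats the Downtown lot 15–10.
the Downtown lot beats the South site 15–10.
the Downtown lot beats the East site 14–11.
the East site beats the North site 16–9.
the East site beats the West site 20–5.
Every option loses at least one head-to-head, so there is no Condorcet winner.

none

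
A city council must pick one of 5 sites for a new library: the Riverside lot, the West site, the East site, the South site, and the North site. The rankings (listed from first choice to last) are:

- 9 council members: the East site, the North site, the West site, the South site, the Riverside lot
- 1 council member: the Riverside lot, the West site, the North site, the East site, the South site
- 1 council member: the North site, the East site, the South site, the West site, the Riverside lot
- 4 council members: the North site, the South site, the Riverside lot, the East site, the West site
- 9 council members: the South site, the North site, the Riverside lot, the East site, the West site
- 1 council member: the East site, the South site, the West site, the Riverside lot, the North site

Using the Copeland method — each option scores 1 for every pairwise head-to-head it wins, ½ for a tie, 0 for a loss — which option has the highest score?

the Riverside lot: beats the West site and the East site; loses to the South site and the North site → score 2.
the West site: loses to the Riverside lot, the East site, the South site, and the North site → score 0.
the East site: beats the West site; loses to the Riverside lot, the South site, and the North site → score 1.
the South site: beats the Riverside lot, the West site, and the East site; loses to the North site → score 3.
the North site: beats the Riverside lot, the West site, the East site, and the South site → score 4.
the North site has the best pairwise record.

the North site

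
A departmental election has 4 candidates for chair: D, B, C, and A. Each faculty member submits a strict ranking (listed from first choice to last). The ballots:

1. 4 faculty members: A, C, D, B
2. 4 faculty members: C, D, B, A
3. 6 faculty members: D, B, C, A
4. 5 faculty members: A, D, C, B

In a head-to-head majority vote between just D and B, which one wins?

D

Voters preferring D to B: 19; preferring B to D: 0.
D wins the head-to-head.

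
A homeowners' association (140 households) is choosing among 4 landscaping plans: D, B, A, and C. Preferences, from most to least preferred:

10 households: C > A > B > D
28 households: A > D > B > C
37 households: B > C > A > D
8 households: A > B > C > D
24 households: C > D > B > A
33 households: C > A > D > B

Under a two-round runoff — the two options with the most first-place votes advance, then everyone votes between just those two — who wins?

Round 1 first-place votes: D 0, B 37, A 36, C 67.
C and B advance.
Runoff: C is preferred to B by 67 voters; B by 73.
B wins the runoff.

B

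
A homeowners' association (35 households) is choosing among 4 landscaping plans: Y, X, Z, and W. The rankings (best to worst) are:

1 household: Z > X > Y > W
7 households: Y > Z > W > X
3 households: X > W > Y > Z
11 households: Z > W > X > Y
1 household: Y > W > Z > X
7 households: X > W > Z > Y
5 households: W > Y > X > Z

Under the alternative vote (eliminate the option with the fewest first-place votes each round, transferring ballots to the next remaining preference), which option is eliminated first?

Round 1: Y 8, X 10, Z 12, W 5. Eliminate W.

W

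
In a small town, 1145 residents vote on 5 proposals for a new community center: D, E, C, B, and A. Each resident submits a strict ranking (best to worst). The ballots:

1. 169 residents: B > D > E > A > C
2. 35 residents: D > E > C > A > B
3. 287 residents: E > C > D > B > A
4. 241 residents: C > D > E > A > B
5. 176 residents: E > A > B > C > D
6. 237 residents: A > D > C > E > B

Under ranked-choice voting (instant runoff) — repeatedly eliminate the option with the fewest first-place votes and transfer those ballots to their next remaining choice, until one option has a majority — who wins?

E

Round 1: D 35, E 463, C 241, B 169, A 237. Eliminate D.
Round 2: E 498, C 241, B 169, A 237. Eliminate B.
Round 3: E 667, C 241, A 237. E has a majority.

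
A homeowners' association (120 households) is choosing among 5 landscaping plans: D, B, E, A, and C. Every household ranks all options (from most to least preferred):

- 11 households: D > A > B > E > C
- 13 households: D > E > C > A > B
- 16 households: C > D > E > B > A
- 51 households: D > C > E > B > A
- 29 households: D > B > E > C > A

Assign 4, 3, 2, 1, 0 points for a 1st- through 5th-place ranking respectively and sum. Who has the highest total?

D

D: 11·4 + 13·4 + 16·3 + 51·4 + 29·4 = 464
B: 11·2 + 13·0 + 16·1 + 51·1 + 29·3 = 176
E: 11·1 + 13·3 + 16·2 + 51·2 + 29·2 = 242
A: 11·3 + 13·1 + 16·0 + 51·0 + 29·0 = 46
C: 11·0 + 13·2 + 16·4 + 51·3 + 29·1 = 272
D has the highest Borda score (464).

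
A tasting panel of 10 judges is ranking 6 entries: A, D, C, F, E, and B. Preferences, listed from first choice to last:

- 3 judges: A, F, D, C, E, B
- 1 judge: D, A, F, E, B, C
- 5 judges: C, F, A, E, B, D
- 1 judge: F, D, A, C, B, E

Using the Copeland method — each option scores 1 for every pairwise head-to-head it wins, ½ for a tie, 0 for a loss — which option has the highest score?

A: beats D, E, and B; ties C; loses to F → score 3.5.
D: ties C, E, and B; loses to A and F → score 1.5.
C: beats E and B; ties A, D, and F → score 3.5.
F: beats A, D, E, and B; ties C → score 4.5.
E: beats B; ties D; loses to A, C, and F → score 1.5.
B: ties D; loses to A, C, F, and E → score 0.5.
F has the best pairwise record.

F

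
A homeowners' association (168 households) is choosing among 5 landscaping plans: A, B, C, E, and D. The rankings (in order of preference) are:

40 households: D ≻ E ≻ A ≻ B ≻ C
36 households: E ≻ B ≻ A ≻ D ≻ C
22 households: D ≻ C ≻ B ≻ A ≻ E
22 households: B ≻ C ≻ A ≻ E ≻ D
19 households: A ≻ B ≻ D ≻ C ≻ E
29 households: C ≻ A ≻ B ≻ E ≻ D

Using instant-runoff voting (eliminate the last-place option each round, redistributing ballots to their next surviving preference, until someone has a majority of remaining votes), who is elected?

B

Round 1: A 19, B 22, C 29, E 36, D 62. Eliminate A.
Round 2: B 41, C 29, E 36, D 62. Eliminate C.
Round 3: B 70, E 36, D 62. Eliminate E.
Round 4: B 106, D 62. B has a majority.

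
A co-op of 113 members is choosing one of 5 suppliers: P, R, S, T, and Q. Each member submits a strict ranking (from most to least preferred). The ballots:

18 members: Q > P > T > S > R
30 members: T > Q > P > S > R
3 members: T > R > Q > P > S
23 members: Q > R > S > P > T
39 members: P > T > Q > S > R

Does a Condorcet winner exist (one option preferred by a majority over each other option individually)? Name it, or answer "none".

none

Checking pairwise contests:
Q beats P 74–39.
P beats R 87–26.
P beats S 90–23.
P beats T 80–33.
T beats Q 72–41.
Every option loses at least one head-to-head, so there is no Condorcet winner.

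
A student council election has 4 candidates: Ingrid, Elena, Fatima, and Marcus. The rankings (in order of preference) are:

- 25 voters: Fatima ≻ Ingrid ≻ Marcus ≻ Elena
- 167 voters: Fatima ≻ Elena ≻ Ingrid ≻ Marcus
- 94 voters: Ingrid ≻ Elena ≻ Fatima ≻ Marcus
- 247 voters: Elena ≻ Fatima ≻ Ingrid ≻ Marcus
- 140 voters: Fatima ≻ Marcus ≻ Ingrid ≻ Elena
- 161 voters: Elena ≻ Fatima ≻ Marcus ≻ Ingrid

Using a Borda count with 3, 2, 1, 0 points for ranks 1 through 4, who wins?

Ingrid: 25·2 + 167·1 + 94·3 + 247·1 + 140·1 + 161·0 = 886
Elena: 25·0 + 167·2 + 94·2 + 247·3 + 140·0 + 161·3 = 1746
Fatima: 25·3 + 167·3 + 94·1 + 247·2 + 140·3 + 161·2 = 1906
Marcus: 25·1 + 167·0 + 94·0 + 247·0 + 140·2 + 161·1 = 466
Fatima has the highest Borda score (1906).

Fatima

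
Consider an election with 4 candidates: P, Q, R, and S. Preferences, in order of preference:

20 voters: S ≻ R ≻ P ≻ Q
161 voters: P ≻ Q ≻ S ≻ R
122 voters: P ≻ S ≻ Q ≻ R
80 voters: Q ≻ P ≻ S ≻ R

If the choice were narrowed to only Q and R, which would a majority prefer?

Voters preferring Q to R: 363; preferring R to Q: 20.
Q wins the head-to-head.

Q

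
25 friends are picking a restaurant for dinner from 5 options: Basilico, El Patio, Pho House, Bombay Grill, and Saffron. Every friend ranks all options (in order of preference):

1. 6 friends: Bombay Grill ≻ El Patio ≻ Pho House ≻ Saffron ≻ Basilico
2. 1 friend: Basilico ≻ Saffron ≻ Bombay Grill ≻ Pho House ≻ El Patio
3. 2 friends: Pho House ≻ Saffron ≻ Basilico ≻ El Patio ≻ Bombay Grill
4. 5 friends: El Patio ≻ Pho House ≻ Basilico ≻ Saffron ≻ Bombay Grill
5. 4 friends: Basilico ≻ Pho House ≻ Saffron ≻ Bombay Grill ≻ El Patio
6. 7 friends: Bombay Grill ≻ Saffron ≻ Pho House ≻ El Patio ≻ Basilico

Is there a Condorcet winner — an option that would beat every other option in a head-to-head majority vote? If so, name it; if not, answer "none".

Bombay Grill

Bombay Grill vs Basilico: 13–12 for Bombay Grill.
Bombay Grill vs El Patio: 18–7 for Bombay Grill.
Bombay Grill vs Pho House: 14–11 for Bombay Grill.
Bombay Grill vs Saffron: 13–12 for Bombay Grill.
Bombay Grill beats every other option head-to-head.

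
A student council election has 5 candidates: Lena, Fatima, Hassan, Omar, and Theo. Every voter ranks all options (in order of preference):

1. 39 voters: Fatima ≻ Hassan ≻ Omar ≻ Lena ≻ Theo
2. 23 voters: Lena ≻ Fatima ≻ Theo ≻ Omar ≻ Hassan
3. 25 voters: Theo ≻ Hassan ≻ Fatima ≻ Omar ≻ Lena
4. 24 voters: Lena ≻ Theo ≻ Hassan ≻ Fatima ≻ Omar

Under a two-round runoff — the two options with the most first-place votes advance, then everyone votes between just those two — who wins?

Round 1 first-place votes: Lena 47, Fatima 39, Hassan 0, Omar 0, Theo 25.
Lena and Fatima advance.
Runoff: Lena is preferred to Fatima by 47 voters; Fatima by 64.
Fatima wins the runoff.

Fatima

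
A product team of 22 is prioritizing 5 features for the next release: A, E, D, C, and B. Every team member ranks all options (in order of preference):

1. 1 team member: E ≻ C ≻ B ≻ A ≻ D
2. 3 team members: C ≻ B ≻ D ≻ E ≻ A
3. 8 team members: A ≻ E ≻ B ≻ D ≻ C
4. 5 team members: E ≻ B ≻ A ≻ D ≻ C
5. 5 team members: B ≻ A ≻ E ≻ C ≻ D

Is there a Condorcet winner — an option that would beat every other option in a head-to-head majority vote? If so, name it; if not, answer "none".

Checking pairwise contests:
B beats A 14–8.
A beats E 13–9.
A beats D 19–3.
A beats C 18–4.
E beats B 14–8.
Every option loses at least one head-to-head, so there is no Condorcet winner.

none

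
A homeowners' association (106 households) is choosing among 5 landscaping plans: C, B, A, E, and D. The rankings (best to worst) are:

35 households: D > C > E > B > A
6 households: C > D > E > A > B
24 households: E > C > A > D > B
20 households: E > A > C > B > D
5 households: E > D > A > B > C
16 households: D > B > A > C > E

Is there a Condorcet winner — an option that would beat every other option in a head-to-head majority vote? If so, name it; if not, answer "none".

D

D vs C: 56–50 for D.
D vs B: 86–20 for D.
D vs A: 62–44 for D.
D vs E: 57–49 for D.
D beats every other option head-to-head.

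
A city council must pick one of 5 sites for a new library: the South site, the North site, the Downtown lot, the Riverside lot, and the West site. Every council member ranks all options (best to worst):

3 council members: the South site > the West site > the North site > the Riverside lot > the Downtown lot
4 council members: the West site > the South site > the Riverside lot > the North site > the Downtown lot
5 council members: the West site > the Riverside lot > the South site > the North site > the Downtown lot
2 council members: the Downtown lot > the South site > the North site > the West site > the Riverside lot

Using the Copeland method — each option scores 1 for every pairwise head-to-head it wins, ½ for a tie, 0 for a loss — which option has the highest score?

the South site: beats the North site, the Downtown lot, and the Riverside lot; loses to the West site → score 3.
the North site: beats the Downtown lot; loses to the South site, the Riverside lot, and the West site → score 1.
the Downtown lot: loses to the South site, the North site, the Riverside lot, and the West site → score 0.
the Riverside lot: beats the North site and the Downtown lot; loses to the South site and the West site → score 2.
the West site: beats the South site, the North site, the Downtown lot, and the Riverside lot → score 4.
the West site has the best pairwise record.

the West site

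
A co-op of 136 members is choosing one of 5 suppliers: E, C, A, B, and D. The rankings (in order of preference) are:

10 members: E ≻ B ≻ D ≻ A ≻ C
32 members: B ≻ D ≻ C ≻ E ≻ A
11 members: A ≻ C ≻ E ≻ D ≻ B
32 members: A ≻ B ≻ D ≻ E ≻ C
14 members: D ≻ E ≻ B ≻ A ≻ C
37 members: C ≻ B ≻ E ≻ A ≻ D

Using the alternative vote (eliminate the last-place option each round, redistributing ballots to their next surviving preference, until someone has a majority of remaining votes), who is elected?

B

Round 1: E 10, C 37, A 43, B 32, D 14. Eliminate E.
Round 2: C 37, A 43, B 42, D 14. Eliminate D.
Round 3: C 37, A 43, B 56. Eliminate C.
Round 4: A 43, B 93. B has a majority.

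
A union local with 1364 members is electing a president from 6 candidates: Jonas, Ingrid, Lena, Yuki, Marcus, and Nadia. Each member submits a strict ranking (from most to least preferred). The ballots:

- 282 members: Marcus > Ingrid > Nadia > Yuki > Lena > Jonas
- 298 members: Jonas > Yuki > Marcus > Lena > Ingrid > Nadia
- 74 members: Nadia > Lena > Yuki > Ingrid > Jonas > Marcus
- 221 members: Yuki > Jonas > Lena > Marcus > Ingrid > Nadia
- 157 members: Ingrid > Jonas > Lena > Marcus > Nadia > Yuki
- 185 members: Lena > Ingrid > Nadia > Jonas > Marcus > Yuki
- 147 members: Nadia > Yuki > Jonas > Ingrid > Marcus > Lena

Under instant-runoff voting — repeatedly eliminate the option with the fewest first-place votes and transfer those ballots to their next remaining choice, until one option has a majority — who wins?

Nadia

Round 1: Jonas 298, Ingrid 157, Lena 185, Yuki 221, Marcus 282, Nadia 221. Eliminate Ingrid.
Round 2: Jonas 455, Lena 185, Yuki 221, Marcus 282, Nadia 221. Eliminate Lena.
Round 3: Jonas 455, Yuki 221, Marcus 282, Nadia 406. Eliminate Yuki.
Round 4: Jonas 676, Marcus 282, Nadia 406. Eliminate Marcus.
Round 5: Jonas 676, Nadia 688. Nadia has a majority.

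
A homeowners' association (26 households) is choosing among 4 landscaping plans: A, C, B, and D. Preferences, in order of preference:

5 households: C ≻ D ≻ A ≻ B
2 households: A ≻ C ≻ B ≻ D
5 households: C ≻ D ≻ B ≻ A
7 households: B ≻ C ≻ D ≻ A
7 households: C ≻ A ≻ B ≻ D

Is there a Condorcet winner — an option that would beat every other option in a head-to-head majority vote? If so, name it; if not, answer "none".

C vs A: 24–2 for C.
C vs B: 19–7 for C.
C vs D: 26–0 for C.
C beats every other option head-to-head.

C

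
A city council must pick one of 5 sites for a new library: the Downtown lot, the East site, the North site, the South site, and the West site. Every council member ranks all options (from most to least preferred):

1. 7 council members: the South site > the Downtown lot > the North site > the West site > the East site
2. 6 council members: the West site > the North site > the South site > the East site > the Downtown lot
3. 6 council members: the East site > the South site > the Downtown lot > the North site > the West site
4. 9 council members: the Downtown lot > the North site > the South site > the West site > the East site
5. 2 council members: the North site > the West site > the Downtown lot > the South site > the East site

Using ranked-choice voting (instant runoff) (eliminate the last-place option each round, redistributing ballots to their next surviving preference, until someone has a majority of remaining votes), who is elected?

Round 1: the Downtown lot 9, the East site 6, the North site 2, the South site 7, the West site 6. Eliminate the North site.
Round 2: the Downtown lot 9, the East site 6, the South site 7, the West site 8. Eliminate the East site.
Round 3: the Downtown lot 9, the South site 13, the West site 8. Eliminate the West site.
Round 4: the Downtown lot 11, the South site 19. The South site has a majority.

the South site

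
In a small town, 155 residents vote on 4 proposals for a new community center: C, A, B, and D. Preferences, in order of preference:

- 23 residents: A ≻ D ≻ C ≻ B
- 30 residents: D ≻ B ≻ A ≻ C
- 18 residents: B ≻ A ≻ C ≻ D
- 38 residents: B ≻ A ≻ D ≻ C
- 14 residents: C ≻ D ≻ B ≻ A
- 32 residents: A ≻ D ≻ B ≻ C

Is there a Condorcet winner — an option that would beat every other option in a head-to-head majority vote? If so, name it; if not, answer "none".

none

Checking pairwise contests:
A beats C 141–14.
B beats A 100–55.
D beats B 99–56.
A beats D 111–44.
Every option loses at least one head-to-head, so there is no Condorcet winner.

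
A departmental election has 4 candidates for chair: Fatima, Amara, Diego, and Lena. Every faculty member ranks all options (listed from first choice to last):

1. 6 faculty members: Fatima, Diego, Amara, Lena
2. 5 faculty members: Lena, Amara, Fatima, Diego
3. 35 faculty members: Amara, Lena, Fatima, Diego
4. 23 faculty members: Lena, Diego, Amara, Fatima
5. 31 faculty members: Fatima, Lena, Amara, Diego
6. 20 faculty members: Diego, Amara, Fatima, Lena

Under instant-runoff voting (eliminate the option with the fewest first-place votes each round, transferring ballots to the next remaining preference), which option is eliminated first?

Round 1: Fatima 37, Amara 35, Diego 20, Lena 28. Eliminate Diego.

Diego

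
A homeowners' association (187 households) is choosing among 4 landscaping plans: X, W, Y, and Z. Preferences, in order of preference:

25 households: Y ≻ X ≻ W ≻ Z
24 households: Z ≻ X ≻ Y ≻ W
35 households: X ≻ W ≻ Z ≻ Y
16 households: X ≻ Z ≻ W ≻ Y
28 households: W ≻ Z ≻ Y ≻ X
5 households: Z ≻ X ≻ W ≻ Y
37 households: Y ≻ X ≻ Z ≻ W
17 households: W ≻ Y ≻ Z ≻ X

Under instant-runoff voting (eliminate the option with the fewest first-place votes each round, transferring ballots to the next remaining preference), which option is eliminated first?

Z

Round 1: X 51, W 45, Y 62, Z 29. Eliminate Z.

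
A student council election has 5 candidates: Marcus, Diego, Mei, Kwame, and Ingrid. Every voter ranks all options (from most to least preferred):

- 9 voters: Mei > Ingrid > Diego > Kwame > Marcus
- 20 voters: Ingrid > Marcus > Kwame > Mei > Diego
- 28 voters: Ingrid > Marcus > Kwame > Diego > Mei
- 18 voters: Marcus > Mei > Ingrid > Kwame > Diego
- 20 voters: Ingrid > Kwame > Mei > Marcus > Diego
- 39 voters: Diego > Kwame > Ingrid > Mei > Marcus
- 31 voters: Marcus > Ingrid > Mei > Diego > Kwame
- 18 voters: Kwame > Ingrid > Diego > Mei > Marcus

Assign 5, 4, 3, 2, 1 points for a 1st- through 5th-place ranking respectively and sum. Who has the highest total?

Marcus: 9·1 + 20·4 + 28·4 + 18·5 + 20·2 + 39·1 + 31·5 + 18·1 = 543
Diego: 9·3 + 20·1 + 28·2 + 18·1 + 20·1 + 39·5 + 31·2 + 18·3 = 452
Mei: 9·5 + 20·2 + 28·1 + 18·4 + 20·3 + 39·2 + 31·3 + 18·2 = 452
Kwame: 9·2 + 20·3 + 28·3 + 18·2 + 20·4 + 39·4 + 31·1 + 18·5 = 555
Ingrid: 9·4 + 20·5 + 28·5 + 18·3 + 20·5 + 39·3 + 31·4 + 18·4 = 743
Ingrid has the highest Borda score (743).

Ingrid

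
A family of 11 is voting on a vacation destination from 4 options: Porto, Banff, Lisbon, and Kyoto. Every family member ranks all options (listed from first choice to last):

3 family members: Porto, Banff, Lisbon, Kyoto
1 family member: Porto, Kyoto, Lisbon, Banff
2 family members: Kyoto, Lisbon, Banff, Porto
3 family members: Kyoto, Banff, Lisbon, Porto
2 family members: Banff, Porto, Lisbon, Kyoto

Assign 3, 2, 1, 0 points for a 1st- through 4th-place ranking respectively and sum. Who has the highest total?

Banff

Porto: 3·3 + 1·3 + 2·0 + 3·0 + 2·2 = 16
Banff: 3·2 + 1·0 + 2·1 + 3·2 + 2·3 = 20
Lisbon: 3·1 + 1·1 + 2·2 + 3·1 + 2·1 = 13
Kyoto: 3·0 + 1·2 + 2·3 + 3·3 + 2·0 = 17
Banff has the highest Borda score (20).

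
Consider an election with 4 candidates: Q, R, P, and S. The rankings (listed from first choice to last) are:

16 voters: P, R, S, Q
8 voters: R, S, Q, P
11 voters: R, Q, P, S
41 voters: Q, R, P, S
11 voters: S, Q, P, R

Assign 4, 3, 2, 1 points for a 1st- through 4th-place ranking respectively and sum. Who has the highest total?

Q: 16·1 + 8·2 + 11·3 + 41·4 + 11·3 = 262
R: 16·3 + 8·4 + 11·4 + 41·3 + 11·1 = 258
P: 16·4 + 8·1 + 11·2 + 41·2 + 11·2 = 198
S: 16·2 + 8·3 + 11·1 + 41·1 + 11·4 = 152
Q has the highest Borda score (262).

Q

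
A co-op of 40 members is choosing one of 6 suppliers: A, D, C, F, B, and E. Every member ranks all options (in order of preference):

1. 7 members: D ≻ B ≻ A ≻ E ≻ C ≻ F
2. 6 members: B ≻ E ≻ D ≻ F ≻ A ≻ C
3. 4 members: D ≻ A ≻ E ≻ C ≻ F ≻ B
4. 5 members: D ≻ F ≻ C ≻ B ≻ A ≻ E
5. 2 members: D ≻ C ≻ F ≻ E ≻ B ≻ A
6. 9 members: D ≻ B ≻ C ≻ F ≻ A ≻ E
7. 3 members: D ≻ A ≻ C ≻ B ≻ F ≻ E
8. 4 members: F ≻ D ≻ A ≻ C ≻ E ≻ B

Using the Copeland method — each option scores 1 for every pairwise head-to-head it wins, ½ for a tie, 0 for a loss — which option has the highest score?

A: beats C and E; loses to D, F, and B → score 2.
D: beats A, C, F, B, and E → score 5.
C: beats F and E; loses to A, D, and B → score 2.
F: beats A and E; loses to D, C, and B → score 2.
B: beats A, C, F, and E; loses to D → score 4.
E: loses to A, D, C, F, and B → score 0.
D has the best pairwise record.

D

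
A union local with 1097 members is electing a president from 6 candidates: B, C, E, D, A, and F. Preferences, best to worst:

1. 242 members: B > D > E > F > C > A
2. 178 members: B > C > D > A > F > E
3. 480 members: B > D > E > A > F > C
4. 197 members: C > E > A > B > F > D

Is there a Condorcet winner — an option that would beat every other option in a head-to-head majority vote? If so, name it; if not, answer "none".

B

B vs C: 900–197 for B.
B vs E: 900–197 for B.
B vs D: 1097–0 for B.
B vs A: 900–197 for B.
B vs F: 1097–0 for B.
B beats every other option head-to-head.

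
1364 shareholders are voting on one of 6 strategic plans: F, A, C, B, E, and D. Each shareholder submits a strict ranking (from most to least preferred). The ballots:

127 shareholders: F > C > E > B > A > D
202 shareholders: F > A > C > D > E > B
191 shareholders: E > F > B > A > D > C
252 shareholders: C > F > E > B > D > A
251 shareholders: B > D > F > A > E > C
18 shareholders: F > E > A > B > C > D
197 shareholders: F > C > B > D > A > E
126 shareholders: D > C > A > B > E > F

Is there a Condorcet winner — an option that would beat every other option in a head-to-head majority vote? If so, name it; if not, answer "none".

F vs A: 1238–126 for F.
F vs C: 986–378 for F.
F vs B: 987–377 for F.
F vs E: 1047–317 for F.
F vs D: 987–377 for F.
F beats every other option head-to-head.

F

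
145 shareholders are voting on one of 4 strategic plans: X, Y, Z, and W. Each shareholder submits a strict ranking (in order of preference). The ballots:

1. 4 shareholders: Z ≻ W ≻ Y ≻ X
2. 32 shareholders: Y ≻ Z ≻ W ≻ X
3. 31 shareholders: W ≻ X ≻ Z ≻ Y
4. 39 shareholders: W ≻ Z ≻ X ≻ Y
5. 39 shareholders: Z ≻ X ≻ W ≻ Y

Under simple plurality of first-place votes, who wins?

First-place votes: X 0, Y 32, Z 43, W 70.
W has the most first-place votes.

W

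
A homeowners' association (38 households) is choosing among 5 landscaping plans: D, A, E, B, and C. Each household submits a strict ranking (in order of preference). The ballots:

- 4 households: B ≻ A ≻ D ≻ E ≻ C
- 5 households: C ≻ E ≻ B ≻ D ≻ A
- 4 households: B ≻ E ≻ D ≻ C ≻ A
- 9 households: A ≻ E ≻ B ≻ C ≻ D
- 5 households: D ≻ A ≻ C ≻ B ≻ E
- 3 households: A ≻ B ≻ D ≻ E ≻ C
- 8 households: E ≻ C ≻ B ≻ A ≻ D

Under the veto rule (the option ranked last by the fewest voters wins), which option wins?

Last-place votes: D 17, A 9, E 5, B 0, C 7.
B is ranked last by the fewest voters, so B wins.

B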